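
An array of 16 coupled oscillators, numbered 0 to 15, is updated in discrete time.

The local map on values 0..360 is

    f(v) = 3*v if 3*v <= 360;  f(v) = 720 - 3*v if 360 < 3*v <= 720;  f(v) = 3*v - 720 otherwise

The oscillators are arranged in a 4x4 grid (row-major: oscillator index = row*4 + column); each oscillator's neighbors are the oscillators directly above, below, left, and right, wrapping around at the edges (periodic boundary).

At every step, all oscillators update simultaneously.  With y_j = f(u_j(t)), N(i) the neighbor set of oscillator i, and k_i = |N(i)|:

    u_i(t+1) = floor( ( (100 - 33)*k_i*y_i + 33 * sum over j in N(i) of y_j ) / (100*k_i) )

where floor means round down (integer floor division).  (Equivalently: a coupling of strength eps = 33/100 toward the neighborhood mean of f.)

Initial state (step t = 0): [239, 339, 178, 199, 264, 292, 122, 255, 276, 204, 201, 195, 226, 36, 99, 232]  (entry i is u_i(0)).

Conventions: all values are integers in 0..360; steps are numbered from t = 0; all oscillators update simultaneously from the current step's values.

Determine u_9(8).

Answer: u_9(8) = 195

Derivation:
t=0: [239, 339, 178, 199, 264, 292, 122, 255, 276, 204, 201, 195, 226, 36, 99, 232]
t=1: [46, 236, 212, 103, 73, 173, 278, 86, 101, 112, 152, 114, 48, 133, 234, 65]
t=2: [148, 69, 93, 262, 220, 190, 142, 254, 288, 314, 243, 313, 175, 257, 83, 197]
t=3: [228, 201, 254, 104, 90, 165, 236, 80, 153, 177, 87, 173, 180, 106, 205, 146]
t=4: [96, 129, 73, 258, 243, 199, 71, 226, 244, 214, 216, 220, 194, 261, 144, 254]
t=5: [237, 280, 219, 84, 44, 134, 180, 55, 31, 74, 100, 54, 125, 111, 225, 72]
t=6: [76, 140, 91, 206, 136, 267, 190, 170, 133, 234, 251, 172, 284, 283, 105, 211]
t=7: [222, 259, 254, 134, 278, 118, 149, 204, 270, 58, 78, 190, 151, 149, 254, 120]
t=8: [98, 97, 85, 259, 126, 288, 243, 142, 118, 195, 209, 165, 242, 227, 103, 305]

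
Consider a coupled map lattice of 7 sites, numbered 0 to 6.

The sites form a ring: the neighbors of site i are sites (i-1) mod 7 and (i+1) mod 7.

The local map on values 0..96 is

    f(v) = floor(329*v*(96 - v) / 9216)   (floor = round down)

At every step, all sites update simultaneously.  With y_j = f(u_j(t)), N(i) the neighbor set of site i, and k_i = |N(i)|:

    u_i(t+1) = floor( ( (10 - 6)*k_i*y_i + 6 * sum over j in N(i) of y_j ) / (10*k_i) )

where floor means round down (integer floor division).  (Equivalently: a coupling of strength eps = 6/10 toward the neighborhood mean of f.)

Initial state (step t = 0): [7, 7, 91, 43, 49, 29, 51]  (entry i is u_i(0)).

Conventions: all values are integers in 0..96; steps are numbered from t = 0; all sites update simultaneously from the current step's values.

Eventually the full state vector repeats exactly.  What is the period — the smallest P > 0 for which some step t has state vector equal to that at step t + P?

Answer: 2
Key observation: The state at step 18, [43, 43, 43, 43, 43, 43, 43], reappears at step 20 — and no state repeats earlier — so the cycle the system enters has period 2.

Derivation:
t=0: [7, 7, 91, 43, 49, 29, 51]
t=1: [39, 20, 37, 61, 77, 76, 59]
t=2: [70, 68, 69, 69, 59, 60, 70]
t=3: [64, 65, 66, 69, 73, 73, 67]
t=4: [71, 71, 69, 65, 61, 62, 67]
t=5: [64, 63, 66, 71, 74, 73, 69]
t=6: [71, 72, 69, 63, 59, 60, 66]
t=7: [64, 63, 66, 72, 76, 74, 70]
t=8: [70, 72, 68, 61, 57, 58, 64]
t=9: [65, 63, 67, 74, 77, 76, 71]
t=10: [69, 71, 67, 59, 54, 56, 62]
t=11: [67, 65, 69, 75, 78, 78, 73]
t=12: [66, 68, 64, 57, 51, 52, 59]
t=13: [71, 69, 73, 77, 80, 79, 76]
t=14: [61, 63, 59, 52, 47, 48, 54]
t=15: [76, 75, 77, 80, 81, 81, 79]
t=16: [52, 54, 51, 46, 43, 44, 47]
t=17: [81, 80, 81, 81, 81, 81, 81]
t=18: [43, 43, 43, 43, 43, 43, 43]
t=19: [81, 81, 81, 81, 81, 81, 81]
t=20: [43, 43, 43, 43, 43, 43, 43]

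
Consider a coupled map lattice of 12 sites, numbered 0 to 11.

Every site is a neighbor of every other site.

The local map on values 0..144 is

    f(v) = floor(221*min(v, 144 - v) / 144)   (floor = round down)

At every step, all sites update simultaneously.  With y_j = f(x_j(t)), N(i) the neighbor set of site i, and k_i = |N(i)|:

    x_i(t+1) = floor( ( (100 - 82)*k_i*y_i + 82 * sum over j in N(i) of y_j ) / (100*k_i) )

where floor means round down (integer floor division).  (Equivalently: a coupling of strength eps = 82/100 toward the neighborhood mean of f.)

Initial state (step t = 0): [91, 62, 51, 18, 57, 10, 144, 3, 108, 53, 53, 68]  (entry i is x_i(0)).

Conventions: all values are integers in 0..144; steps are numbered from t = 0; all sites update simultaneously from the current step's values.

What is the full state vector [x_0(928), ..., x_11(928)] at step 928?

Simulating step by step:
t=0: [91, 62, 51, 18, 57, 10, 144, 3, 108, 53, 53, 68]
t=1: [61, 62, 61, 55, 61, 54, 52, 53, 58, 61, 61, 63]
t=2: [89, 89, 89, 88, 89, 88, 88, 88, 89, 89, 89, 89]
t=3: [84, 84, 84, 84, 84, 84, 84, 84, 84, 84, 84, 84]
t=4: [92, 92, 92, 92, 92, 92, 92, 92, 92, 92, 92, 92]
t=5: [79, 79, 79, 79, 79, 79, 79, 79, 79, 79, 79, 79]
t=6: [99, 99, 99, 99, 99, 99, 99, 99, 99, 99, 99, 99]
t=7: [69, 69, 69, 69, 69, 69, 69, 69, 69, 69, 69, 69]
t=8: [105, 105, 105, 105, 105, 105, 105, 105, 105, 105, 105, 105]
t=9: [59, 59, 59, 59, 59, 59, 59, 59, 59, 59, 59, 59]
t=10: [90, 90, 90, 90, 90, 90, 90, 90, 90, 90, 90, 90]
t=11: [82, 82, 82, 82, 82, 82, 82, 82, 82, 82, 82, 82]
t=12: [95, 95, 95, 95, 95, 95, 95, 95, 95, 95, 95, 95]
t=13: [75, 75, 75, 75, 75, 75, 75, 75, 75, 75, 75, 75]
t=14: [105, 105, 105, 105, 105, 105, 105, 105, 105, 105, 105, 105]

Answer: [90, 90, 90, 90, 90, 90, 90, 90, 90, 90, 90, 90]
Key observation: The state at step 8, [105, 105, 105, 105, 105, 105, 105, 105, 105, 105, 105, 105], reappears at step 14: the system is in a cycle of period 6 from step 8 on.  Therefore the state at step 928 equals the state at step 8 + ((928 - 8) mod 6) = 10, which is [90, 90, 90, 90, 90, 90, 90, 90, 90, 90, 90, 90].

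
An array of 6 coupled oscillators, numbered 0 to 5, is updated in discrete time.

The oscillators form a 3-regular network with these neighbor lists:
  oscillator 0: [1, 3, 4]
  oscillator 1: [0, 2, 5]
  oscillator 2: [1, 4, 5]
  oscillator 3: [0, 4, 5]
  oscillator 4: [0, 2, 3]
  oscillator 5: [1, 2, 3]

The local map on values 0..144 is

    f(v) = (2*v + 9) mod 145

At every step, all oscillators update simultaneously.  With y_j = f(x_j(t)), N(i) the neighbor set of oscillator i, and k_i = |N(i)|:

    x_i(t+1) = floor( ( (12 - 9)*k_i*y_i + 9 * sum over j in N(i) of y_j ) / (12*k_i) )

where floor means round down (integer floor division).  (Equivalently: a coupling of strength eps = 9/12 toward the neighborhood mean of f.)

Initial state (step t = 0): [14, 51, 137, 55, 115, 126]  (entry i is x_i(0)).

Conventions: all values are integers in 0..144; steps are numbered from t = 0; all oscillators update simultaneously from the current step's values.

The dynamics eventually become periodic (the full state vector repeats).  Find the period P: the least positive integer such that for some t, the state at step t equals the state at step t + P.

Answer: 2
Key observation: The state at step 52, [54, 74, 74, 54, 54, 74], reappears at step 54 — and no state repeats earlier — so the cycle the system enters has period 2.

Derivation:
t=0: [14, 51, 137, 55, 115, 126]
t=1: [90, 100, 114, 91, 97, 121]
t=2: [53, 76, 80, 63, 60, 77]
t=3: [98, 43, 46, 99, 100, 48]
t=4: [70, 90, 91, 72, 71, 90]
t=5: [15, 34, 35, 15, 16, 35]
t=6: [49, 68, 69, 49, 49, 68]
t=7: [80, 27, 27, 80, 80, 27]
t=8: [33, 53, 53, 33, 33, 53]
t=9: [85, 105, 105, 85, 85, 105]
t=10: [44, 64, 64, 44, 44, 64]
t=11: [107, 127, 127, 107, 107, 127]
t=12: [88, 108, 108, 88, 88, 108]
t=13: [50, 70, 70, 50, 50, 70]
t=14: [82, 30, 30, 82, 82, 30]
t=15: [38, 58, 58, 38, 38, 58]
t=16: [95, 115, 115, 95, 95, 115]
t=17: [64, 84, 84, 64, 64, 84]
t=18: [110, 58, 58, 110, 110, 58]
t=19: [94, 114, 114, 94, 94, 114]
t=20: [62, 82, 82, 62, 62, 82]
t=21: [106, 54, 54, 106, 106, 54]
t=22: [86, 106, 106, 86, 86, 106]
t=23: [46, 66, 66, 46, 46, 66]
t=24: [111, 131, 131, 111, 111, 131]
t=25: [96, 116, 116, 96, 96, 116]
t=26: [66, 86, 86, 66, 66, 86]
t=27: [114, 62, 62, 114, 114, 62]
t=28: [102, 122, 122, 102, 102, 122]
t=29: [78, 98, 98, 78, 78, 98]
t=30: [30, 50, 50, 30, 30, 50]
t=31: [79, 99, 99, 79, 79, 99]
t=32: [32, 52, 52, 32, 32, 52]
t=33: [83, 103, 103, 83, 83, 103]
t=34: [40, 60, 60, 40, 40, 60]
t=35: [99, 119, 119, 99, 99, 119]
t=36: [72, 92, 92, 72, 72, 92]
t=37: [18, 38, 38, 18, 18, 38]
t=38: [55, 75, 75, 55, 55, 75]
t=39: [92, 40, 40, 92, 92, 40]
t=40: [58, 78, 78, 58, 58, 78]
t=41: [98, 46, 46, 98, 98, 46]
t=42: [70, 90, 90, 70, 70, 90]
t=43: [14, 34, 34, 14, 14, 34]
t=44: [47, 67, 67, 47, 47, 67]
t=45: [113, 133, 133, 113, 113, 133]
t=46: [100, 120, 120, 100, 100, 120]
t=47: [74, 94, 94, 74, 74, 94]
t=48: [22, 42, 42, 22, 22, 42]
t=49: [63, 83, 83, 63, 63, 83]
t=50: [108, 56, 56, 108, 108, 56]
t=51: [90, 110, 110, 90, 90, 110]
t=52: [54, 74, 74, 54, 54, 74]
t=53: [90, 38, 38, 90, 90, 38]
t=54: [54, 74, 74, 54, 54, 74]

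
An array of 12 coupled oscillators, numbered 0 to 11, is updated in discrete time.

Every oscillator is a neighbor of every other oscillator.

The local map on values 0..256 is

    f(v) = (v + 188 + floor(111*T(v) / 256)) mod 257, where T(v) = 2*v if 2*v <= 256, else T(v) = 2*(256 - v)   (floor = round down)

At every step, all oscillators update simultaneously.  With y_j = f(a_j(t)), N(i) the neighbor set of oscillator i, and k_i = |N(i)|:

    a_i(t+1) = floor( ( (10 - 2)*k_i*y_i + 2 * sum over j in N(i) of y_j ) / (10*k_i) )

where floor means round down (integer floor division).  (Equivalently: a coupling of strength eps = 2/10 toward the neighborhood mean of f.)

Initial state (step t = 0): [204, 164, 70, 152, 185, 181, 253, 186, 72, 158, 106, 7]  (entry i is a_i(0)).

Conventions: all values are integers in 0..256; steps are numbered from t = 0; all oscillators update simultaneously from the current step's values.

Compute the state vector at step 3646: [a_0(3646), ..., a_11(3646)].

Simulating step by step:
t=0: [204, 164, 70, 152, 185, 181, 253, 186, 72, 158, 106, 7]
t=1: [174, 170, 81, 169, 172, 172, 179, 172, 84, 169, 134, 191]
t=2: [172, 171, 99, 171, 171, 171, 172, 171, 102, 171, 167, 174]
t=3: [172, 172, 126, 172, 172, 172, 172, 172, 130, 172, 172, 173]
t=4: [174, 174, 167, 174, 174, 174, 174, 174, 170, 174, 174, 174]
t=5: [175, 175, 175, 175, 175, 175, 175, 175, 175, 175, 175, 175]
t=6: [176, 176, 176, 176, 176, 176, 176, 176, 176, 176, 176, 176]
t=7: [176, 176, 176, 176, 176, 176, 176, 176, 176, 176, 176, 176]

Answer: [176, 176, 176, 176, 176, 176, 176, 176, 176, 176, 176, 176]
Key observation: The state at step 6, [176, 176, 176, 176, 176, 176, 176, 176, 176, 176, 176, 176], reappears at step 7: the system is in a cycle of period 1 from step 6 on.  Therefore the state at step 3646 equals the state at step 6 + ((3646 - 6) mod 1) = 6, which is [176, 176, 176, 176, 176, 176, 176, 176, 176, 176, 176, 176].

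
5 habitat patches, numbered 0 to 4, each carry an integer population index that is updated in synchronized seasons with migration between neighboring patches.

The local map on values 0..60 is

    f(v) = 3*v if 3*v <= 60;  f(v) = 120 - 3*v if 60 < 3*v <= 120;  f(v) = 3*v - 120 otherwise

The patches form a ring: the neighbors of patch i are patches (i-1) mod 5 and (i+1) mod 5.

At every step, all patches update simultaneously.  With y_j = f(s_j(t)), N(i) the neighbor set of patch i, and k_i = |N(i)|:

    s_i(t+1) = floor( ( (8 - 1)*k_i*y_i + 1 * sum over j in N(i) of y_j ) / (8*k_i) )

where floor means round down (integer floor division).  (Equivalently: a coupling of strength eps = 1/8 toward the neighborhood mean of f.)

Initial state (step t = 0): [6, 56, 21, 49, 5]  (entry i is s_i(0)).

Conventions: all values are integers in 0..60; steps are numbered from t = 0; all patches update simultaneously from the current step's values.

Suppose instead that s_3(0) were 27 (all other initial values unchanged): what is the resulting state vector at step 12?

Answer: [8, 50, 50, 8, 31]
Key observation: This trace re-runs the system from the modified initial state.

Derivation:
t=0: [6, 56, 21, 27, 5]
t=1: [19, 46, 55, 38, 16]
t=2: [54, 22, 40, 11, 45]
t=3: [41, 49, 5, 29, 17]
t=4: [7, 24, 16, 33, 46]
t=5: [22, 46, 46, 22, 18]
t=6: [51, 20, 20, 51, 54]
t=7: [35, 58, 58, 35, 40]
t=8: [16, 51, 51, 16, 1]
t=9: [44, 33, 33, 44, 8]
t=10: [13, 20, 20, 13, 22]
t=11: [41, 58, 58, 41, 52]
t=12: [8, 50, 50, 8, 31]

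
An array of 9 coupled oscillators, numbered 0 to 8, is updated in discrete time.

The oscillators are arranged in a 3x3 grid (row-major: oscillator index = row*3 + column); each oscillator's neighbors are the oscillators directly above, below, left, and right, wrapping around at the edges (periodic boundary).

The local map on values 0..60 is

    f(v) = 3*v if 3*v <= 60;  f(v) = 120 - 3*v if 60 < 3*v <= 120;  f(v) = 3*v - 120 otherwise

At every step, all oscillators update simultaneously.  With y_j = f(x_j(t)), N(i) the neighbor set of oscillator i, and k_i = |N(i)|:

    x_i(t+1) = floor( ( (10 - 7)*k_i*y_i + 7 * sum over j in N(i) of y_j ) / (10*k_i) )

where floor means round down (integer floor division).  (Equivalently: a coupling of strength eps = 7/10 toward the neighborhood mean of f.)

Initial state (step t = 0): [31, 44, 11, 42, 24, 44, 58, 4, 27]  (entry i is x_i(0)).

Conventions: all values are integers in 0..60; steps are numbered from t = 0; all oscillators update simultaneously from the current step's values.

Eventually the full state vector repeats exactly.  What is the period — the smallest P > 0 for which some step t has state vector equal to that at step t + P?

Simulating step by step:
t=0: [31, 44, 11, 42, 24, 44, 58, 4, 27]
t=1: [26, 24, 25, 26, 21, 25, 30, 30, 31]
t=2: [41, 44, 41, 43, 45, 43, 33, 37, 34]
t=3: [8, 8, 8, 11, 11, 10, 13, 14, 12]
t=4: [28, 28, 27, 31, 32, 31, 35, 35, 34]
t=5: [31, 30, 32, 25, 25, 27, 21, 20, 22]
t=6: [35, 36, 33, 42, 43, 41, 49, 50, 47]
t=7: [16, 16, 15, 11, 11, 10, 20, 21, 20]
t=8: [46, 46, 46, 39, 39, 38, 52, 52, 51]
t=9: [18, 18, 18, 11, 11, 11, 26, 26, 26]
t=10: [48, 48, 48, 38, 38, 38, 42, 42, 42]
t=11: [17, 17, 17, 9, 9, 9, 9, 9, 9]
t=12: [42, 42, 42, 31, 31, 31, 31, 31, 31]
t=13: [13, 13, 13, 23, 23, 23, 23, 23, 23]
t=14: [43, 43, 43, 48, 48, 48, 48, 48, 48]
t=15: [14, 14, 14, 21, 21, 21, 21, 21, 21]
t=16: [47, 47, 47, 54, 54, 54, 54, 54, 54]
t=17: [28, 28, 28, 38, 38, 38, 38, 38, 38]
t=18: [25, 25, 25, 11, 11, 11, 11, 11, 11]
t=19: [40, 40, 40, 35, 35, 35, 35, 35, 35]
t=20: [5, 5, 5, 12, 12, 12, 12, 12, 12]
t=21: [22, 22, 22, 32, 32, 32, 32, 32, 32]
t=22: [43, 43, 43, 29, 29, 29, 29, 29, 29]
t=23: [17, 17, 17, 28, 28, 28, 28, 28, 28]
t=24: [45, 45, 45, 38, 38, 38, 38, 38, 38]
t=25: [11, 11, 11, 7, 7, 7, 7, 7, 7]
t=26: [28, 28, 28, 23, 23, 23, 23, 23, 23]
t=27: [41, 41, 41, 48, 48, 48, 48, 48, 48]
t=28: [10, 10, 10, 20, 20, 20, 20, 20, 20]
t=29: [40, 40, 40, 54, 54, 54, 54, 54, 54]
t=30: [14, 14, 14, 34, 34, 34, 34, 34, 34]
t=31: [33, 33, 33, 22, 22, 22, 22, 22, 22]
t=32: [32, 32, 32, 48, 48, 48, 48, 48, 48]
t=33: [24, 24, 24, 24, 24, 24, 24, 24, 24]
t=34: [48, 48, 48, 48, 48, 48, 48, 48, 48]
t=35: [24, 24, 24, 24, 24, 24, 24, 24, 24]

Answer: 2
Key observation: The state at step 33, [24, 24, 24, 24, 24, 24, 24, 24, 24], reappears at step 35 — and no state repeats earlier — so the cycle the system enters has period 2.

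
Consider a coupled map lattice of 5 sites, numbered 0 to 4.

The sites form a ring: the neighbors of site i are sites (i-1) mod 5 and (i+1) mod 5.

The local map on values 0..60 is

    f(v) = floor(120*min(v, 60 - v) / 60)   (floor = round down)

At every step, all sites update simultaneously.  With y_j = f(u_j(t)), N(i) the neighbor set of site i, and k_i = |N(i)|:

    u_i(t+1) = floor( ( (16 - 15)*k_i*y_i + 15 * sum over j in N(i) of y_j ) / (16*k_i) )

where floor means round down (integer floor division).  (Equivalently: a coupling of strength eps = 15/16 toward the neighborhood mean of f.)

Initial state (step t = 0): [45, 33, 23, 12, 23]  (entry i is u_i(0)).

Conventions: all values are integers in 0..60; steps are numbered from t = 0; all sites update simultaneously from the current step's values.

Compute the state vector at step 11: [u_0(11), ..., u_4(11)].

Answer: [48, 32, 46, 40, 29]

Derivation:
t=0: [45, 33, 23, 12, 23]
t=1: [48, 39, 39, 44, 28]
t=2: [47, 33, 37, 47, 29]
t=3: [54, 37, 40, 50, 28]
t=4: [48, 27, 33, 46, 18]
t=5: [43, 39, 41, 43, 26]
t=6: [46, 36, 38, 44, 35]
t=7: [47, 36, 40, 46, 31]
t=8: [51, 33, 38, 47, 28]
t=9: [52, 32, 40, 48, 24]
t=10: [49, 29, 40, 42, 21]
t=11: [48, 32, 46, 40, 29]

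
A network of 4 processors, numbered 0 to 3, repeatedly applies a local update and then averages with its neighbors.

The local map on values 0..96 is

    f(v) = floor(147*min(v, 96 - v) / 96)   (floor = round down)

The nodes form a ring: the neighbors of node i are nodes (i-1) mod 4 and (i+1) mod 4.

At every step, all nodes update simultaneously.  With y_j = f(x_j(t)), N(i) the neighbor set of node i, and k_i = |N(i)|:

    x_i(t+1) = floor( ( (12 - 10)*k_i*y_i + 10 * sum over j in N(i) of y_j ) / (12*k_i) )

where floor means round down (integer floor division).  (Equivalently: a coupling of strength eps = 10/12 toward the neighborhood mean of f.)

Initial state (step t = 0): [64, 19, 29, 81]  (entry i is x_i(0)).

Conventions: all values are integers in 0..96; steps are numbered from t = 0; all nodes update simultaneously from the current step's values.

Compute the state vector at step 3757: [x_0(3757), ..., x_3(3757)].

Simulating step by step:
t=0: [64, 19, 29, 81]
t=1: [29, 43, 28, 42]
t=2: [61, 46, 60, 46]
t=3: [67, 56, 67, 56]
t=4: [58, 46, 58, 46]
t=5: [68, 60, 68, 60]
t=6: [52, 44, 52, 44]
t=7: [67, 67, 67, 67]
t=8: [44, 44, 44, 44]
t=9: [67, 67, 67, 67]

Answer: [67, 67, 67, 67]
Key observation: The state at step 7, [67, 67, 67, 67], reappears at step 9: the system is in a cycle of period 2 from step 7 on.  Therefore the state at step 3757 equals the state at step 7 + ((3757 - 7) mod 2) = 7, which is [67, 67, 67, 67].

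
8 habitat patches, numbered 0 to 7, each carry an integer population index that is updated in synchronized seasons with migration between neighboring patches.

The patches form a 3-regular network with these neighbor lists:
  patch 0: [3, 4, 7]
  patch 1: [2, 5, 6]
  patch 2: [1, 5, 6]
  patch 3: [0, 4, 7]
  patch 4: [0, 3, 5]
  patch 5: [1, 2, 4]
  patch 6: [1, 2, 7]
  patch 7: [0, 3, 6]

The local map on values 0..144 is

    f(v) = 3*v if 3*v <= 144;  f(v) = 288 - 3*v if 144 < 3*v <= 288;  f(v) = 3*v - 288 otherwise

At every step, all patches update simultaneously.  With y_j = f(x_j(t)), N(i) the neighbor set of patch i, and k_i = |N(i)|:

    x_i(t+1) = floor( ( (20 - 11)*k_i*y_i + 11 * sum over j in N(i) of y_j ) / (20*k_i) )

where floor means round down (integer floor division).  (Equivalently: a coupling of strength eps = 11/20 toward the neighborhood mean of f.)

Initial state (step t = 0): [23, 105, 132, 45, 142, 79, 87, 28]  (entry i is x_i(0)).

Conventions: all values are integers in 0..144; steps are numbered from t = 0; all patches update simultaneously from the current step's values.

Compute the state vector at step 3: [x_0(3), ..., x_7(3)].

Simulating step by step:
t=0: [23, 105, 132, 45, 142, 79, 87, 28]
t=1: [96, 46, 67, 114, 108, 73, 52, 80]
t=2: [25, 114, 101, 39, 38, 78, 109, 55]
t=3: [98, 44, 33, 109, 96, 57, 52, 97]

Answer: [98, 44, 33, 109, 96, 57, 52, 97]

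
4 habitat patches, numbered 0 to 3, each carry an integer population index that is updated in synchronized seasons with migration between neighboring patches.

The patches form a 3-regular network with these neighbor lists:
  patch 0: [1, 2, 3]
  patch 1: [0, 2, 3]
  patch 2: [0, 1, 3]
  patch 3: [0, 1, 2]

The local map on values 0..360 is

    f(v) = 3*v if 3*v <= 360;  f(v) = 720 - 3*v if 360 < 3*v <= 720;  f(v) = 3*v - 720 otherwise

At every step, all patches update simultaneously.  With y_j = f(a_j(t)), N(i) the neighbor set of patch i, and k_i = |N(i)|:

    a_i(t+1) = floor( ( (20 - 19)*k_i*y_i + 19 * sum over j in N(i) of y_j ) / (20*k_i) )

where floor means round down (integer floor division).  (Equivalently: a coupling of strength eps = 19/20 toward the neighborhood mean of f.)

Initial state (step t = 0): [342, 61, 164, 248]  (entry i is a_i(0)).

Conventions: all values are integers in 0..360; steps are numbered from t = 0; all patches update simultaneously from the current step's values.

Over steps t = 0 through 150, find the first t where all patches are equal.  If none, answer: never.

Answer: 16
Key observation: Synchronization is absorbing here: once all patches are equal they stay equal, and step 16 is the first all-equal step.

Derivation:
t=0: [342, 61, 164, 248]  (not all equal)
t=1: [153, 185, 173, 228]  (not all equal)
t=2: [140, 165, 156, 200]  (not all equal)
t=3: [204, 224, 216, 252]  (not all equal)
t=4: [54, 70, 64, 74]  (not all equal)
t=5: [205, 192, 197, 189]  (not all equal)
t=6: [140, 129, 133, 127]  (not all equal)
t=7: [329, 320, 323, 319]  (not all equal)
t=8: [243, 250, 248, 251]  (not all equal)
t=9: [28, 22, 24, 21]  (not all equal)
t=10: [67, 72, 71, 73]  (not all equal)
t=11: [215, 211, 212, 210]  (not all equal)
t=12: [86, 83, 84, 82]  (not all equal)
t=13: [249, 251, 251, 252]  (not all equal)
t=14: [33, 32, 32, 31]  (not all equal)
t=15: [95, 96, 96, 96]  (not all equal)
t=16: [287, 287, 287, 287]  (all equal)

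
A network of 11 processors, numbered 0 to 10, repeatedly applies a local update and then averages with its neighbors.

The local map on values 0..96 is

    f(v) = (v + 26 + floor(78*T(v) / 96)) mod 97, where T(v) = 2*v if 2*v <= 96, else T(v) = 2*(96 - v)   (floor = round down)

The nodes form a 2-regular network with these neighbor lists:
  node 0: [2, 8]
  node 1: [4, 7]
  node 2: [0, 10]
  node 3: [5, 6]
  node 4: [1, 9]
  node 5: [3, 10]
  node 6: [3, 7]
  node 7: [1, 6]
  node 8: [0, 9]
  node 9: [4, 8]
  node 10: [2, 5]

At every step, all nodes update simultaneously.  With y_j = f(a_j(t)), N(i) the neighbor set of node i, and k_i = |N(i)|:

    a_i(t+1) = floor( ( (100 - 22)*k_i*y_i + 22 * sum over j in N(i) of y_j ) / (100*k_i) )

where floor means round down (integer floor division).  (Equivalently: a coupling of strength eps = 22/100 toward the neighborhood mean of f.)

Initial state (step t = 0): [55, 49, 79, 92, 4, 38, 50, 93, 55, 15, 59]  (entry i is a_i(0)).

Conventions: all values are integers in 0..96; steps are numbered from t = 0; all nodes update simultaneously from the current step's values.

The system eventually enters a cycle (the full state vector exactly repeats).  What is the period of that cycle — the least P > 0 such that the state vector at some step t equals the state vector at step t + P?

Answer: 2
Key observation: The state at step 25, [52, 51, 52, 53, 52, 52, 51, 43, 52, 52, 52], reappears at step 27 — and no state repeats earlier — so the cycle the system enters has period 2.

Derivation:
t=0: [55, 49, 79, 92, 4, 38, 50, 93, 55, 15, 59]
t=1: [48, 48, 38, 29, 41, 30, 47, 32, 51, 60, 44]
t=2: [51, 48, 32, 10, 39, 10, 42, 21, 52, 46, 38]
t=3: [48, 55, 19, 50, 35, 49, 45, 73, 51, 47, 28]
t=4: [56, 45, 64, 52, 26, 48, 46, 41, 53, 48, 15]
t=5: [49, 50, 47, 52, 84, 55, 47, 38, 51, 58, 61]
t=6: [53, 47, 51, 51, 36, 49, 49, 33, 52, 46, 47]
t=7: [51, 44, 52, 53, 29, 53, 49, 23, 51, 46, 52]
t=8: [52, 44, 52, 51, 14, 51, 57, 77, 52, 44, 51]
t=9: [52, 45, 52, 52, 58, 53, 48, 38, 51, 46, 52]
t=10: [52, 45, 52, 52, 48, 51, 51, 33, 52, 49, 51]
t=11: [52, 44, 52, 52, 54, 52, 48, 22, 52, 53, 52]
t=12: [52, 49, 52, 52, 50, 52, 57, 75, 51, 51, 52]
t=13: [52, 52, 52, 51, 53, 52, 48, 40, 52, 53, 52]
t=14: [52, 49, 52, 53, 51, 52, 52, 38, 51, 51, 52]
t=15: [52, 51, 52, 51, 53, 51, 49, 33, 52, 53, 52]
t=16: [52, 48, 52, 53, 51, 52, 49, 23, 51, 51, 52]
t=17: [52, 58, 52, 51, 53, 51, 57, 79, 52, 53, 52]
t=18: [52, 46, 52, 52, 50, 52, 47, 37, 51, 51, 52]
t=19: [52, 46, 52, 52, 52, 52, 49, 31, 52, 53, 52]
t=20: [52, 45, 52, 52, 51, 52, 48, 19, 51, 51, 52]
t=21: [52, 50, 52, 52, 52, 52, 56, 69, 52, 53, 52]
t=22: [52, 51, 52, 51, 52, 52, 49, 43, 51, 51, 52]
t=23: [52, 51, 52, 53, 52, 52, 52, 43, 52, 52, 52]
t=24: [52, 51, 52, 51, 52, 51, 50, 43, 52, 52, 52]
t=25: [52, 51, 52, 53, 52, 52, 51, 43, 52, 52, 52]
t=26: [52, 51, 52, 51, 52, 51, 51, 43, 52, 52, 52]
t=27: [52, 51, 52, 53, 52, 52, 51, 43, 52, 52, 52]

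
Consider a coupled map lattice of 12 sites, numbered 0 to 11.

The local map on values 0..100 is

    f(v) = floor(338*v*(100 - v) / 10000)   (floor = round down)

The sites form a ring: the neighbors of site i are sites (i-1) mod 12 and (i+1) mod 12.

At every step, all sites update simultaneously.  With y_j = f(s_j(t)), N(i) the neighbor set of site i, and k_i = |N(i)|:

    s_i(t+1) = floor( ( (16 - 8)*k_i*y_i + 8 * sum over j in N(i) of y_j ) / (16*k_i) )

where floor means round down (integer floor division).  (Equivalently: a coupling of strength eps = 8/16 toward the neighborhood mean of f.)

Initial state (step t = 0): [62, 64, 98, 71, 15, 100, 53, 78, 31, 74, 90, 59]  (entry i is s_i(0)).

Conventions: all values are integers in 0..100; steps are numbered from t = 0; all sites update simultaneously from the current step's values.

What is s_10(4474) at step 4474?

Answer: s_10(4474) = 84
Key observation: The state at step 8, [83, 83, 83, 83, 83, 83, 83, 83, 83, 83, 83, 83], reappears at step 12: the system is in a cycle of period 4 from step 8 on.  Therefore the state at step 4474 equals the state at step 8 + ((4474 - 8) mod 4) = 10, which is [84, 84, 84, 84, 84, 84, 84, 84, 84, 84, 84, 84].

Derivation:
t=0: [62, 64, 98, 71, 15, 100, 53, 78, 31, 74, 90, 59]
t=1: [79, 59, 39, 46, 38, 31, 56, 68, 66, 58, 51, 67]
t=2: [66, 74, 81, 81, 78, 76, 77, 76, 76, 80, 81, 72]
t=3: [70, 64, 55, 53, 57, 59, 60, 60, 59, 55, 56, 65]
t=4: [73, 76, 81, 83, 82, 81, 81, 81, 81, 82, 81, 76]
t=5: [63, 60, 53, 48, 49, 51, 52, 52, 51, 50, 53, 60]
t=6: [79, 81, 83, 84, 84, 84, 84, 84, 84, 84, 83, 81]
t=7: [54, 51, 47, 45, 45, 45, 45, 45, 45, 45, 47, 51]
t=8: [83, 83, 83, 83, 83, 83, 83, 83, 83, 83, 83, 83]
t=9: [47, 47, 47, 47, 47, 47, 47, 47, 47, 47, 47, 47]
t=10: [84, 84, 84, 84, 84, 84, 84, 84, 84, 84, 84, 84]
t=11: [45, 45, 45, 45, 45, 45, 45, 45, 45, 45, 45, 45]
t=12: [83, 83, 83, 83, 83, 83, 83, 83, 83, 83, 83, 83]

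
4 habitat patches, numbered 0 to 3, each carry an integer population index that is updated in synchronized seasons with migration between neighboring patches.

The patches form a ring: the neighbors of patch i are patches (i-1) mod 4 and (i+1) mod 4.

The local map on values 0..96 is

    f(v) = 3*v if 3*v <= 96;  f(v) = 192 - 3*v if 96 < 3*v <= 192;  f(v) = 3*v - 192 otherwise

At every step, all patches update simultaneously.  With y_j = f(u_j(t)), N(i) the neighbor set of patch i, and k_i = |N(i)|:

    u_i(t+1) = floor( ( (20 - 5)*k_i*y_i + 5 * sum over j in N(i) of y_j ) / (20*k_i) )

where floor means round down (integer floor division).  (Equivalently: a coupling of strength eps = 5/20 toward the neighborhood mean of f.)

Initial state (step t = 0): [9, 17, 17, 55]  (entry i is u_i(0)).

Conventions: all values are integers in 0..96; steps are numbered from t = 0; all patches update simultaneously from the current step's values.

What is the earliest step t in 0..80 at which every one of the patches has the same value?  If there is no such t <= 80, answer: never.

Answer: 6
Key observation: Synchronization is absorbing here: once all patches are equal they stay equal, and step 6 is the first all-equal step.

Derivation:
t=0: [9, 17, 17, 55]  (not all equal)
t=1: [30, 48, 48, 30]  (not all equal)
t=2: [84, 53, 53, 84]  (not all equal)
t=3: [56, 36, 36, 56]  (not all equal)
t=4: [31, 76, 76, 31]  (not all equal)
t=5: [85, 43, 43, 85]  (not all equal)
t=6: [63, 63, 63, 63]  (all equal)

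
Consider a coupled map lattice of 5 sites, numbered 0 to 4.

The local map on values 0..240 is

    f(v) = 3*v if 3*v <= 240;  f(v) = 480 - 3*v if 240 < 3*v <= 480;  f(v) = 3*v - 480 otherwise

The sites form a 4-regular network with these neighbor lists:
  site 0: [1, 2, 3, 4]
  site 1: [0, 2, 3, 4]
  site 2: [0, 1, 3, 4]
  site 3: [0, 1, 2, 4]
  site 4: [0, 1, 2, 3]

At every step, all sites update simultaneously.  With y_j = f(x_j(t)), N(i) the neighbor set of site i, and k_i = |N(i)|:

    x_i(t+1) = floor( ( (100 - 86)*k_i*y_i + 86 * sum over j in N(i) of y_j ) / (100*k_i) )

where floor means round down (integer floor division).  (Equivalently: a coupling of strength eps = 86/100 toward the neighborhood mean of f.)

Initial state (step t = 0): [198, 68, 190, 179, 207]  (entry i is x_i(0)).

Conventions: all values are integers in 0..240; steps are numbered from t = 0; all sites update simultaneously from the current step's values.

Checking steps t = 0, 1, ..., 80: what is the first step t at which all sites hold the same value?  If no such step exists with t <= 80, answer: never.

Simulating step by step:
t=0: [198, 68, 190, 179, 207]  (not all equal)
t=1: [121, 114, 123, 126, 119]  (not all equal)
t=2: [118, 116, 118, 119, 117]  (not all equal)
t=3: [127, 126, 127, 127, 127]  (not all equal)
t=4: [99, 99, 99, 99, 99]  (all equal)

Answer: 4
Key observation: Synchronization is absorbing here: once all sites are equal they stay equal, and step 4 is the first all-equal step.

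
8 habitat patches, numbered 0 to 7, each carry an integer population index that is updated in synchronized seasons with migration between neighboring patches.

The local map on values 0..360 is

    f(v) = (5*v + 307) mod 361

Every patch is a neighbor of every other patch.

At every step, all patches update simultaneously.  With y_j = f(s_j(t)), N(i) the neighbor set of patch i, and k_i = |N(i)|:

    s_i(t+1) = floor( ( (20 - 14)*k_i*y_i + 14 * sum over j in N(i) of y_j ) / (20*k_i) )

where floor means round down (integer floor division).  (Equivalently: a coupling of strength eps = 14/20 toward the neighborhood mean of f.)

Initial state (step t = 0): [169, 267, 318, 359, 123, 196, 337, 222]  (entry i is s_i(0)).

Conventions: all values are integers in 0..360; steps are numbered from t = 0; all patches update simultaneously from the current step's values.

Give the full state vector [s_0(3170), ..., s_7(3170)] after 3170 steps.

Simulating step by step:
t=0: [169, 267, 318, 359, 123, 196, 337, 222]
t=1: [171, 197, 176, 217, 198, 198, 195, 224]
t=2: [183, 209, 188, 229, 210, 210, 207, 236]
t=3: [170, 196, 175, 144, 197, 197, 194, 151]
t=4: [178, 204, 183, 224, 205, 205, 202, 231]
t=5: [181, 207, 186, 227, 208, 208, 205, 162]
t=6: [197, 223, 202, 243, 224, 224, 221, 178]
t=7: [240, 266, 245, 214, 267, 267, 264, 221]
t=8: [167, 193, 172, 213, 194, 194, 191, 220]
t=9: [163, 189, 168, 209, 190, 190, 187, 216]
t=10: [143, 169, 148, 189, 170, 170, 167, 196]
t=11: [187, 141, 192, 161, 142, 142, 139, 168]
t=12: [191, 217, 196, 165, 218, 218, 215, 172]
t=13: [211, 237, 216, 185, 238, 238, 235, 192]
t=14: [166, 120, 171, 140, 121, 121, 118, 147]
t=15: [158, 184, 163, 204, 185, 185, 182, 211]
t=16: [118, 144, 123, 164, 145, 145, 142, 171]
t=17: [206, 232, 211, 180, 233, 233, 230, 187]
t=18: [141, 95, 146, 115, 96, 96, 93, 122]
t=19: [178, 132, 183, 152, 133, 133, 130, 159]
t=20: [182, 208, 187, 228, 209, 209, 206, 163]
t=21: [165, 191, 170, 139, 192, 192, 189, 146]
t=22: [153, 179, 158, 199, 180, 180, 177, 206]
t=23: [201, 155, 134, 175, 156, 156, 153, 182]
t=24: [189, 215, 194, 163, 144, 144, 213, 170]
t=25: [201, 227, 206, 175, 228, 228, 225, 182]
t=26: [188, 214, 193, 162, 143, 143, 212, 169]
t=27: [196, 222, 201, 170, 223, 223, 220, 177]
t=28: [236, 262, 241, 210, 263, 263, 260, 217]
t=29: [147, 173, 152, 193, 174, 174, 171, 200]
t=30: [207, 161, 212, 181, 162, 162, 159, 188]
t=31: [147, 101, 152, 121, 102, 102, 99, 128]
t=32: [208, 162, 213, 182, 163, 163, 160, 189]
t=33: [152, 106, 157, 126, 107, 107, 104, 133]
t=34: [196, 150, 129, 170, 151, 151, 148, 177]
t=35: [236, 262, 241, 210, 263, 263, 260, 217]

Answer: [196, 150, 129, 170, 151, 151, 148, 177]
Key observation: The state at step 28, [236, 262, 241, 210, 263, 263, 260, 217], reappears at step 35: the system is in a cycle of period 7 from step 28 on.  Therefore the state at step 3170 equals the state at step 28 + ((3170 - 28) mod 7) = 34, which is [196, 150, 129, 170, 151, 151, 148, 177].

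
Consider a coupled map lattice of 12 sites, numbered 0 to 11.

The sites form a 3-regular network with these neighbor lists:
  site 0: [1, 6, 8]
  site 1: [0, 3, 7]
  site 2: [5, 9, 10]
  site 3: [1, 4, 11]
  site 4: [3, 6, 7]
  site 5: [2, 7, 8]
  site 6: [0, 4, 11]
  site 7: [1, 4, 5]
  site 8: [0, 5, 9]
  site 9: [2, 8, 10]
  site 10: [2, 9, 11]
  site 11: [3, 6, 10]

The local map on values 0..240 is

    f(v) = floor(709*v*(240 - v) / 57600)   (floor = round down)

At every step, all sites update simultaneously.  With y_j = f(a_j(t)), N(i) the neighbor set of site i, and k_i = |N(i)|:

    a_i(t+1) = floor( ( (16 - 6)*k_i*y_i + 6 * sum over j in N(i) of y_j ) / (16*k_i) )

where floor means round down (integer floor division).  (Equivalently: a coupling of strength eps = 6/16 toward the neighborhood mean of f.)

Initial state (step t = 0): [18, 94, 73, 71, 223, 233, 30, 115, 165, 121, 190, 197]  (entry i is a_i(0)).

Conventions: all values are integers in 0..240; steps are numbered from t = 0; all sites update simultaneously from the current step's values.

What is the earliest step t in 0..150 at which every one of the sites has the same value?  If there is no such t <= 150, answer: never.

Simulating step by step:
t=0: [18, 94, 73, 71, 223, 233, 30, 115, 165, 121, 190, 197]  (not all equal)
t=1: [80, 151, 132, 131, 78, 72, 73, 139, 125, 162, 126, 107]  (not all equal)
t=2: [159, 166, 169, 171, 159, 157, 154, 166, 167, 162, 173, 172]  (not all equal)
t=3: [156, 151, 149, 147, 156, 156, 159, 153, 152, 151, 144, 145]  (not all equal)
t=4: [161, 164, 165, 166, 161, 162, 160, 162, 163, 165, 168, 167]  (not all equal)
t=5: [155, 153, 151, 151, 155, 154, 155, 154, 154, 151, 149, 150]  (not all equal)
t=6: [162, 163, 164, 164, 162, 163, 162, 162, 163, 164, 165, 165]  (not all equal)
t=7: [154, 154, 153, 153, 154, 154, 154, 154, 154, 153, 152, 152]  (not all equal)
t=8: [163, 163, 163, 163, 163, 163, 163, 163, 163, 163, 163, 163]  (all equal)

Answer: 8
Key observation: Synchronization is absorbing here: once all sites are equal they stay equal, and step 8 is the first all-equal step.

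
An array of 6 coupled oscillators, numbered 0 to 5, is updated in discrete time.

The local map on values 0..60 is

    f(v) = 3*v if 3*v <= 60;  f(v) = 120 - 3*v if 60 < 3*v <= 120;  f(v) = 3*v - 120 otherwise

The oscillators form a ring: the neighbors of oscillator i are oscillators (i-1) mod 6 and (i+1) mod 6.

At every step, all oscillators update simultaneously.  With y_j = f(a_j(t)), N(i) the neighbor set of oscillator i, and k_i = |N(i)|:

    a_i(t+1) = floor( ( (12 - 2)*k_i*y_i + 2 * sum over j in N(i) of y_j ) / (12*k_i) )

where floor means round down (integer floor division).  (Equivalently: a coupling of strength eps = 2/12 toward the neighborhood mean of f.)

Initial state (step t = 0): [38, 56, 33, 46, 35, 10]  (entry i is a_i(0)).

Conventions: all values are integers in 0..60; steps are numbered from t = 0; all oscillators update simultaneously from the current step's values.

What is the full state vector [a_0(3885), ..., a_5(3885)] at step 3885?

Answer: [20, 52, 20, 52, 20, 52]
Key observation: The state at step 34, [56, 40, 56, 40, 56, 40], reappears at step 38: the system is in a cycle of period 4 from step 34 on.  Therefore the state at step 3885 equals the state at step 34 + ((3885 - 34) mod 4) = 37, which is [20, 52, 20, 52, 20, 52].

Derivation:
t=0: [38, 56, 33, 46, 35, 10]
t=1: [11, 42, 23, 18, 16, 26]
t=2: [31, 12, 47, 53, 48, 41]
t=3: [25, 34, 23, 36, 23, 6]
t=4: [40, 23, 45, 18, 45, 23]
t=5: [8, 43, 21, 47, 21, 43]
t=6: [21, 14, 50, 27, 50, 14]
t=7: [54, 42, 31, 37, 31, 42]
t=8: [36, 10, 23, 12, 23, 10]
t=9: [15, 30, 48, 38, 48, 30]
t=10: [42, 30, 23, 9, 23, 30]
t=11: [10, 29, 47, 31, 47, 29]
t=12: [30, 31, 22, 26, 22, 31]
t=13: [29, 29, 50, 44, 50, 29]
t=14: [33, 32, 28, 15, 28, 32]
t=15: [21, 24, 35, 43, 35, 24]
t=16: [55, 46, 17, 10, 17, 46]
t=17: [40, 23, 46, 33, 46, 23]
t=18: [8, 44, 21, 20, 21, 44]
t=19: [22, 16, 53, 59, 53, 16]
t=20: [53, 47, 41, 54, 41, 47]
t=21: [36, 21, 7, 35, 7, 21]
t=22: [19, 50, 23, 16, 23, 50]
t=23: [52, 34, 49, 48, 49, 34]
t=24: [33, 20, 26, 24, 26, 20]
t=25: [27, 55, 44, 47, 44, 55]
t=26: [40, 41, 15, 19, 15, 41]
t=27: [0, 6, 42, 55, 42, 6]
t=28: [3, 15, 10, 38, 10, 15]
t=29: [15, 40, 29, 10, 29, 40]
t=30: [37, 6, 30, 30, 30, 6]
t=31: [10, 18, 29, 30, 29, 18]
t=32: [34, 50, 34, 30, 34, 50]
t=33: [20, 28, 20, 28, 20, 28]
t=34: [56, 40, 56, 40, 56, 40]
t=35: [40, 8, 40, 8, 40, 8]
t=36: [4, 20, 4, 20, 4, 20]
t=37: [20, 52, 20, 52, 20, 52]
t=38: [56, 40, 56, 40, 56, 40]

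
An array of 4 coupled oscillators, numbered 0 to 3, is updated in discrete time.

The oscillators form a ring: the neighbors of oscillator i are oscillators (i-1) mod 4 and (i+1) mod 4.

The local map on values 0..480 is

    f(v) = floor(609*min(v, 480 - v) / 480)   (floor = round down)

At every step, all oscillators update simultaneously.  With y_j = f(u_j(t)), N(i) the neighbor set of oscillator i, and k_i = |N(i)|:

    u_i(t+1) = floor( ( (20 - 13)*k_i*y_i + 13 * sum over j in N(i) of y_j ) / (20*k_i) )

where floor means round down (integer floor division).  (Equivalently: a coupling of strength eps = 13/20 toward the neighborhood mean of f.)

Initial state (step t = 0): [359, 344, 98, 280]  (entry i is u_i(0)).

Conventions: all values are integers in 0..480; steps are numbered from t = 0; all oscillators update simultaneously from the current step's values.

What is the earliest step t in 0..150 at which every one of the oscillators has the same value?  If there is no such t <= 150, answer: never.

Answer: 6
Key observation: Synchronization is absorbing here: once all oscillators are equal they stay equal, and step 6 is the first all-equal step.

Derivation:
t=0: [359, 344, 98, 280]  (not all equal)
t=1: [191, 150, 181, 178]  (not all equal)
t=2: [219, 219, 215, 231]  (not all equal)
t=3: [282, 275, 280, 280]  (not all equal)
t=4: [254, 254, 255, 252]  (not all equal)
t=5: [286, 285, 286, 286]  (not all equal)
t=6: [246, 246, 246, 246]  (all equal)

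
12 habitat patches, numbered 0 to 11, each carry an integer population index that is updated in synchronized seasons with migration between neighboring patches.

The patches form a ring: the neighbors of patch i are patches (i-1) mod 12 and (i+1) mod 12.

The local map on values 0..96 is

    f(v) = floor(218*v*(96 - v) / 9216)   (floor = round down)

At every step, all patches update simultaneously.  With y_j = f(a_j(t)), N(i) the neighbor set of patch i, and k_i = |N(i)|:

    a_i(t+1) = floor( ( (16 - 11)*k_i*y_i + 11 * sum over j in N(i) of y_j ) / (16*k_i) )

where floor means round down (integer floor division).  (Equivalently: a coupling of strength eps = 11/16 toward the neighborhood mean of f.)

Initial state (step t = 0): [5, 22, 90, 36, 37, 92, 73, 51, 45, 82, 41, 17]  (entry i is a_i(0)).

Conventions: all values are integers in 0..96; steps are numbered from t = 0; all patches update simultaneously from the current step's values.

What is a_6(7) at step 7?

Answer: a_6(7) = 53

Derivation:
t=0: [5, 22, 90, 36, 37, 92, 73, 51, 45, 82, 41, 17]
t=1: [26, 19, 34, 37, 36, 33, 33, 48, 44, 45, 36, 31]
t=2: [41, 42, 44, 50, 50, 49, 50, 52, 54, 52, 50, 47]
t=3: [53, 53, 53, 54, 54, 54, 54, 53, 53, 53, 54, 53]
t=4: [53, 53, 53, 53, 53, 53, 53, 53, 53, 53, 53, 53]
t=5: [53, 53, 53, 53, 53, 53, 53, 53, 53, 53, 53, 53]
t=6: [53, 53, 53, 53, 53, 53, 53, 53, 53, 53, 53, 53]
t=7: [53, 53, 53, 53, 53, 53, 53, 53, 53, 53, 53, 53]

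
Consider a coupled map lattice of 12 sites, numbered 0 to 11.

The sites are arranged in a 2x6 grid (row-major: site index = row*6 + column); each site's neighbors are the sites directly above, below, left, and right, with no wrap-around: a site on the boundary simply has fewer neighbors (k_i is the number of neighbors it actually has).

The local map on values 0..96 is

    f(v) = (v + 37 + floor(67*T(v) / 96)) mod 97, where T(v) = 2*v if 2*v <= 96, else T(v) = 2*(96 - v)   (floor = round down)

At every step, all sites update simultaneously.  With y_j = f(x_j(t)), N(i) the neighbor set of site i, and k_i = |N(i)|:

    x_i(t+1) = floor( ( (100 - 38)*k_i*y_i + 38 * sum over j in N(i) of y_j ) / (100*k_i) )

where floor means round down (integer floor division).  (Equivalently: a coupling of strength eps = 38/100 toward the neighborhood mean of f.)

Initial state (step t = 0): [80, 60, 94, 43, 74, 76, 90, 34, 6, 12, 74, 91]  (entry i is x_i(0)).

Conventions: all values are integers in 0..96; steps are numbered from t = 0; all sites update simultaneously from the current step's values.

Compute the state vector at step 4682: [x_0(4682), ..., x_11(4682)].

Answer: [53, 53, 53, 53, 53, 53, 53, 53, 53, 53, 53, 53]
Key observation: The state at step 18, [53, 53, 53, 53, 53, 53, 53, 53, 53, 53, 53, 53], reappears at step 19: the system is in a cycle of period 1 from step 18 on.  Therefore the state at step 4682 equals the state at step 18 + ((4682 - 18) mod 1) = 18, which is [53, 53, 53, 53, 53, 53, 53, 53, 53, 53, 53, 53].

Derivation:
t=0: [80, 60, 94, 43, 74, 76, 90, 34, 6, 12, 74, 91]
t=1: [42, 43, 40, 45, 43, 42, 35, 30, 47, 57, 45, 39]
t=2: [37, 37, 39, 45, 43, 39, 23, 21, 44, 50, 45, 36]
t=3: [40, 36, 35, 45, 42, 33, 78, 74, 49, 51, 44, 31]
t=4: [34, 29, 30, 43, 38, 22, 41, 42, 48, 51, 41, 20]
t=5: [21, 14, 20, 38, 40, 77, 35, 37, 47, 50, 44, 76]
t=6: [71, 68, 71, 41, 36, 41, 36, 35, 53, 49, 44, 43]
t=7: [41, 43, 45, 39, 31, 36, 29, 30, 48, 50, 43, 42]
t=8: [33, 38, 45, 35, 21, 26, 14, 20, 48, 50, 40, 37]
t=9: [30, 38, 42, 38, 61, 23, 62, 71, 57, 47, 43, 24]
t=10: [22, 31, 39, 37, 51, 84, 41, 44, 48, 48, 51, 83]
t=11: [65, 29, 32, 35, 48, 42, 49, 41, 50, 51, 51, 43]
t=12: [41, 18, 20, 29, 48, 43, 49, 38, 47, 49, 51, 44]
t=13: [49, 68, 69, 30, 47, 45, 46, 42, 53, 47, 52, 46]
t=14: [51, 46, 42, 25, 46, 48, 48, 43, 50, 47, 52, 50]
t=15: [52, 48, 50, 77, 56, 53, 52, 46, 50, 57, 52, 54]
t=16: [53, 53, 52, 46, 50, 52, 52, 51, 53, 50, 52, 52]
t=17: [53, 53, 52, 51, 53, 53, 53, 53, 53, 53, 53, 53]
t=18: [53, 53, 53, 53, 53, 53, 53, 53, 53, 53, 53, 53]
t=19: [53, 53, 53, 53, 53, 53, 53, 53, 53, 53, 53, 53]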